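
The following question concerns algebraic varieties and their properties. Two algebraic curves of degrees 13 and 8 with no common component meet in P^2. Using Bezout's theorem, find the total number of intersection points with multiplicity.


Bezout's theorem states the intersection count equals the product of degrees.
Intersection count = 13 * 8 = 104

104


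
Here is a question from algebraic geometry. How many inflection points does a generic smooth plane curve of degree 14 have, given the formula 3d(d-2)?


For a general smooth plane curve C of degree d, the inflection points are
the intersection of C with its Hessian curve, which has degree 3(d-2).
By Bezout, the total intersection number is d * 3(d-2) = 14 * 36 = 504.
For a general curve every flex is ordinary, so each contributes
multiplicity 1 to C·Hess(C), and the number of distinct inflection
points is 3d(d-2).
Inflection points = 3*14*(14-2) = 3*14*12 = 504

504


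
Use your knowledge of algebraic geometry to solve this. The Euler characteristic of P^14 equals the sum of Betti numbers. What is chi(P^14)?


The complex projective space P^14 has one cell in each even real dimension 0, 2, ..., 28.
The cohomology groups are H^{2k}(P^14) = Z for k = 0,...,14, and 0 otherwise.
Euler characteristic = sum of Betti numbers = 1 per even-dimensional cohomology group.
chi(P^14) = 14 + 1 = 15

15


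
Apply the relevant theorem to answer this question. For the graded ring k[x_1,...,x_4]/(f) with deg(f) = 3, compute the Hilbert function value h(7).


For R = k[x_1,...,x_n]/(f) with f homogeneous of degree e:
The Hilbert series is (1 - t^e)/(1 - t)^n.
So h(d) = C(d+n-1, n-1) - C(d-e+n-1, n-1) for d >= e.
With n=4, e=3, d=7:
C(7+4-1, 4-1) = C(10, 3) = 120
C(7-3+4-1, 4-1) = C(7, 3) = 35
h(7) = 120 - 35 = 85

85


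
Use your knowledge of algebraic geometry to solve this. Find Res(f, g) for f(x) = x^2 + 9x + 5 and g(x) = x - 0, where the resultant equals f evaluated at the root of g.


For Res(f, x - c), we evaluate f at x = c.
f(0) = 0^2 + 9*0 + 5
= 0 + 0 + 5
= 0 + 5 = 5
Res(f, g) = 5

5


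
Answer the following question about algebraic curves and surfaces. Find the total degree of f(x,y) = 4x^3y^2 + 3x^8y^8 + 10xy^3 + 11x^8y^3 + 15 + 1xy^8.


Examine each term for its total degree (sum of exponents).
  Term '4x^3y^2' has total degree 3+2 = 5.
  Term '3x^8y^8' has total degree 8+8 = 16.
  Term '10xy^3' has total degree 1+3 = 4.
  Term '11x^8y^3' has total degree 8+3 = 11.
  Term '15' has total degree 0+0 = 0.
  Term '1xy^8' has total degree 1+8 = 9.
The maximum total degree among all terms is 16.

16


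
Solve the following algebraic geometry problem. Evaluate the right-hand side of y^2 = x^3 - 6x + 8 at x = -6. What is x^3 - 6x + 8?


Compute x^3 - 6x + 8 at x = -6:
x^3 = (-6)^3 = -216
(-6)*x = (-6)*(-6) = 36
Sum: -216 + 36 + 8 = -172

-172


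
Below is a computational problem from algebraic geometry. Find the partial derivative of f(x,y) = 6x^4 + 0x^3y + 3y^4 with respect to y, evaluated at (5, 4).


df/dy = 0*x^3 + 4*3*y^3
At (5,4): 0*5^3 + 4*3*4^3
= 0 + 768
= 768

768


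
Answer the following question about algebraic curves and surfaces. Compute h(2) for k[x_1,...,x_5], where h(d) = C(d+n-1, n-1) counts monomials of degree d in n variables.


The Hilbert function for the polynomial ring in 5 variables is:
h(d) = C(d+n-1, n-1)
h(2) = C(2+5-1, 5-1) = C(6, 4)
= 6! / (4! * 2!)
= 15

15


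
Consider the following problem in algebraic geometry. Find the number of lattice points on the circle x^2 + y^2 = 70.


Systematically check integer values of x where x^2 <= 70.
For each valid x, check if 70 - x^2 is a perfect square.
Total integer solutions found: 0

0


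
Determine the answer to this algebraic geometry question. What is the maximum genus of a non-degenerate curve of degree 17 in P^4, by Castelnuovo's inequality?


Castelnuovo's bound: write d - 1 = m(r-1) + epsilon with 0 <= epsilon < r-1.
d - 1 = 17 - 1 = 16
r - 1 = 4 - 1 = 3
16 = 5*3 + 1, so m = 5, epsilon = 1
pi(d, r) = m(m-1)(r-1)/2 + m*epsilon
= 5*4*3/2 + 5*1
= 60/2 + 5
= 30 + 5 = 35

35


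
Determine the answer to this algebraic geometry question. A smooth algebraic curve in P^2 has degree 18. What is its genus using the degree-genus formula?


Using the genus formula for smooth plane curves:
g = (d-1)(d-2)/2
g = (18-1)(18-2)/2
g = 17*16/2
g = 272/2 = 136

136


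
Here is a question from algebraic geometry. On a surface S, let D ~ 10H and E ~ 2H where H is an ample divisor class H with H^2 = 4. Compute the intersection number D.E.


Using bilinearity of the intersection pairing on a surface S:
(aH).(bH) = ab * (H.H)
We have H^2 = 4.
D.E = (10H).(2H) = 10*2*4
= 20*4
= 80

80


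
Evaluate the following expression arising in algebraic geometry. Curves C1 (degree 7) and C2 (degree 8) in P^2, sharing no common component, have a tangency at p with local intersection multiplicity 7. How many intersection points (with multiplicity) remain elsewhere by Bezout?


By Bezout's theorem, the total intersection number is d1 * d2.
Total = 7 * 8 = 56
Intersection multiplicity at p = 7
Remaining intersections = 56 - 7 = 49

49


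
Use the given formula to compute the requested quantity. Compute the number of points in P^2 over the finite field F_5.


P^2(F_5) has (q^(n+1) - 1)/(q - 1) points.
= 5^2 + 5^1 + 5^0
= 25 + 5 + 1
= 31

31


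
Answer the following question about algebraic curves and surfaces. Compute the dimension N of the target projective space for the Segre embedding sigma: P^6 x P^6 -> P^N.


The Segre embedding maps P^m x P^n into P^N via
all products of coordinates from each factor.
N = (m+1)(n+1) - 1
N = (6+1)(6+1) - 1
N = 7*7 - 1
N = 49 - 1 = 48

48


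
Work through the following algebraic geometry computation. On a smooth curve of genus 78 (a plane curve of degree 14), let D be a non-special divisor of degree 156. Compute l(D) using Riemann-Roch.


First, compute the genus of a smooth plane curve of degree 14:
g = (d-1)(d-2)/2 = (14-1)(14-2)/2 = 78
For a non-special divisor D (i.e., h^1(D) = 0), Riemann-Roch gives:
l(D) = deg(D) - g + 1
Since deg(D) = 156 >= 2g - 1 = 155, D is non-special.
l(D) = 156 - 78 + 1 = 79

79


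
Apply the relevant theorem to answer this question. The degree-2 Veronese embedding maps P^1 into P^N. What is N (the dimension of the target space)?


The Veronese embedding v_d: P^n -> P^N maps each point to all
degree-d monomials in n+1 homogeneous coordinates.
N = C(n+d, d) - 1
N = C(1+2, 2) - 1
N = C(3, 2) - 1
C(3, 2) = 3
N = 3 - 1 = 2

2


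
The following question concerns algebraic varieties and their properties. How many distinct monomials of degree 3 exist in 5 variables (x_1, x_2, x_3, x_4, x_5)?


The number of degree-3 monomials in 5 variables is C(d+n-1, n-1).
= C(3+5-1, 5-1) = C(7, 4)
= 35

35


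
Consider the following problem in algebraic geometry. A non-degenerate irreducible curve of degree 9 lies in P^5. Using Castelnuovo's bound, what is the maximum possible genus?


Castelnuovo's bound: write d - 1 = m(r-1) + epsilon with 0 <= epsilon < r-1.
d - 1 = 9 - 1 = 8
r - 1 = 5 - 1 = 4
8 = 2*4 + 0, so m = 2, epsilon = 0
pi(d, r) = m(m-1)(r-1)/2 + m*epsilon
= 2*1*4/2 + 2*0
= 8/2 + 0
= 4 + 0 = 4

4


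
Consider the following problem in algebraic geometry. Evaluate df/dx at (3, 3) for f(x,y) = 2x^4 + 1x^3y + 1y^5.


df/dx = 4*2*x^3 + 3*1*x^2*y
At (3,3): 4*2*3^3 + 3*1*3^2*3
= 216 + 81
= 297

297


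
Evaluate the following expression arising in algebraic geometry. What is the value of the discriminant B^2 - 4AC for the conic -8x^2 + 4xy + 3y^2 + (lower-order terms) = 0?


The discriminant of a conic Ax^2 + Bxy + Cy^2 + ... = 0 is B^2 - 4AC.
B^2 = 4^2 = 16
4AC = 4*(-8)*3 = -96
Discriminant = 16 + 96 = 112

112


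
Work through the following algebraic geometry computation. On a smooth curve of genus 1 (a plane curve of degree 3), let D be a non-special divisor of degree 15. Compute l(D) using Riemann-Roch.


First, compute the genus of a smooth plane curve of degree 3:
g = (d-1)(d-2)/2 = (3-1)(3-2)/2 = 1
For a non-special divisor D (i.e., h^1(D) = 0), Riemann-Roch gives:
l(D) = deg(D) - g + 1
Since deg(D) = 15 >= 2g - 1 = 1, D is non-special.
l(D) = 15 - 1 + 1 = 15

15


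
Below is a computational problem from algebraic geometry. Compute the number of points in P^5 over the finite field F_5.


P^5(F_5) has (q^(n+1) - 1)/(q - 1) points.
= 5^5 + 5^4 + 5^3 + 5^2 + 5^1 + 5^0
= 3125 + 625 + 125 + 25 + 5 + 1
= 3906

3906


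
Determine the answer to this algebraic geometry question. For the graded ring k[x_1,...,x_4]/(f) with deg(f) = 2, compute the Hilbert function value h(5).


For R = k[x_1,...,x_n]/(f) with f homogeneous of degree e:
The Hilbert series is (1 - t^e)/(1 - t)^n.
So h(d) = C(d+n-1, n-1) - C(d-e+n-1, n-1) for d >= e.
With n=4, e=2, d=5:
C(5+4-1, 4-1) = C(8, 3) = 56
C(5-2+4-1, 4-1) = C(6, 3) = 20
h(5) = 56 - 20 = 36

36


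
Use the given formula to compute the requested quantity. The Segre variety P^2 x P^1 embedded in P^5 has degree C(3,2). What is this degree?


The degree of the Segre variety P^2 x P^1 is C(m+n, m).
= C(3, 2)
= 3

3


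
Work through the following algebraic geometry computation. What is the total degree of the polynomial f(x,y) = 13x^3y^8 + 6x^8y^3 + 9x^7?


Examine each term for its total degree (sum of exponents).
  Term '13x^3y^8' has total degree 3+8 = 11.
  Term '6x^8y^3' has total degree 8+3 = 11.
  Term '9x^7' has total degree 7+0 = 7.
The maximum total degree among all terms is 11.

11


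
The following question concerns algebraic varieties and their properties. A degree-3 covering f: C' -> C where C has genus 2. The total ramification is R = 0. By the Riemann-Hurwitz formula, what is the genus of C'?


Riemann-Hurwitz formula: 2g' - 2 = d(2g - 2) + R
Given: d = 3, g = 2, R = 0
2g' - 2 = 3*(2*2 - 2) + 0
2g' - 2 = 3*2 + 0
2g' - 2 = 6 + 0 = 6
2g' = 8
g' = 4

4


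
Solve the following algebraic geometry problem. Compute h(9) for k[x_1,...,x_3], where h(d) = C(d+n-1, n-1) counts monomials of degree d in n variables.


The Hilbert function for the polynomial ring in 3 variables is:
h(d) = C(d+n-1, n-1)
h(9) = C(9+3-1, 3-1) = C(11, 2)
= 11! / (2! * 9!)
= 55

55


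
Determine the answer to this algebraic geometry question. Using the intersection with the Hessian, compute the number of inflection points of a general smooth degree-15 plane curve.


For a general smooth plane curve C of degree d, the inflection points are
the intersection of C with its Hessian curve, which has degree 3(d-2).
By Bezout, the total intersection number is d * 3(d-2) = 15 * 39 = 585.
For a general curve every flex is ordinary, so each contributes
multiplicity 1 to C·Hess(C), and the number of distinct inflection
points is 3d(d-2).
Inflection points = 3*15*(15-2) = 3*15*13 = 585

585


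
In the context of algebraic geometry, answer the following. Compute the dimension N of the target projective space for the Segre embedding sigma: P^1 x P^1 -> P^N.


The Segre embedding maps P^m x P^n into P^N via
all products of coordinates from each factor.
N = (m+1)(n+1) - 1
N = (1+1)(1+1) - 1
N = 2*2 - 1
N = 4 - 1 = 3

3


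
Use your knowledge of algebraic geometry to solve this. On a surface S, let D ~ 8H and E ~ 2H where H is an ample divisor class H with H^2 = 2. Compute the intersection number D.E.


Using bilinearity of the intersection pairing on a surface S:
(aH).(bH) = ab * (H.H)
We have H^2 = 2.
D.E = (8H).(2H) = 8*2*2
= 16*2
= 32

32


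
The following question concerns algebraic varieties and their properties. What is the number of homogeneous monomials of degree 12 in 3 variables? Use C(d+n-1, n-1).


The number of degree-12 monomials in 3 variables is C(d+n-1, n-1).
= C(12+3-1, 3-1) = C(14, 2)
= 91

91


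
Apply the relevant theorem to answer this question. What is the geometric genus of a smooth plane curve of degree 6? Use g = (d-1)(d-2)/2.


Using the genus formula for smooth plane curves:
g = (d-1)(d-2)/2
g = (6-1)(6-2)/2
g = 5*4/2
g = 20/2 = 10

10


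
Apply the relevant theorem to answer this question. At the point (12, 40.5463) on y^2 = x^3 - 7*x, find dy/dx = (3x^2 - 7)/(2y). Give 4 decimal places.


Using implicit differentiation of y^2 = x^3 - 7*x:
2y * dy/dx = 3x^2 - 7
dy/dx = (3x^2 - 7)/(2y)
Numerator: 3*12^2 - 7 = 425
Denominator: 2*40.5463 = 81.0926
dy/dx = 425/81.0926 = 5.2409

5.2409


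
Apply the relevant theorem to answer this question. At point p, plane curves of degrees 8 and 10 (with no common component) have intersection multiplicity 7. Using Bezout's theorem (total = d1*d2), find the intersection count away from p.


By Bezout's theorem, the total intersection number is d1 * d2.
Total = 8 * 10 = 80
Intersection multiplicity at p = 7
Remaining intersections = 80 - 7 = 73

73


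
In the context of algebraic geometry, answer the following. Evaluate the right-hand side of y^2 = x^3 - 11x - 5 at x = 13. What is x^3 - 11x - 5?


Compute x^3 - 11x - 5 at x = 13:
x^3 = 13^3 = 2197
(-11)*x = (-11)*13 = -143
Sum: 2197 - 143 - 5 = 2049

2049


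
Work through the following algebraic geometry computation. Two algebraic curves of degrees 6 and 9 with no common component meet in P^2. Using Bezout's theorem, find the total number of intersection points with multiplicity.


Bezout's theorem states the intersection count equals the product of degrees.
Intersection count = 6 * 9 = 54

54


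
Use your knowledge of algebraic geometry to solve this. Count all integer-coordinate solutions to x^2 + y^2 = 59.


Systematically check integer values of x where x^2 <= 59.
For each valid x, check if 59 - x^2 is a perfect square.
Total integer solutions found: 0

0


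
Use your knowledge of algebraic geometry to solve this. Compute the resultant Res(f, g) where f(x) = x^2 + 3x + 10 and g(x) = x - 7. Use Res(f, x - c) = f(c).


For Res(f, x - c), we evaluate f at x = c.
f(7) = 7^2 + 3*7 + 10
= 49 + 21 + 10
= 70 + 10 = 80
Res(f, g) = 80

80


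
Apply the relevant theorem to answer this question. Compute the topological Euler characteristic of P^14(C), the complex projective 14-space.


The complex projective space P^14 has one cell in each even real dimension 0, 2, ..., 28.
The cohomology groups are H^{2k}(P^14) = Z for k = 0,...,14, and 0 otherwise.
Euler characteristic = sum of Betti numbers = 1 per even-dimensional cohomology group.
chi(P^14) = 14 + 1 = 15

15


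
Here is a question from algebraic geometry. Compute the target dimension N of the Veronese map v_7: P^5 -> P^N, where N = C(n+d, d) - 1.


The Veronese embedding v_d: P^n -> P^N maps each point to all
degree-d monomials in n+1 homogeneous coordinates.
N = C(n+d, d) - 1
N = C(5+7, 7) - 1
N = C(12, 7) - 1
C(12, 7) = 792
N = 792 - 1 = 791

791


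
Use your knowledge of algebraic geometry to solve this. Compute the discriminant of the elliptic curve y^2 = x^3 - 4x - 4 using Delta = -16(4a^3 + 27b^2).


Compute each component:
4a^3 = 4*(-4)^3 = 4*(-64) = -256
27b^2 = 27*(-4)^2 = 27*16 = 432
4a^3 + 27b^2 = -256 + 432 = 176
Delta = -16*176 = -2816

-2816


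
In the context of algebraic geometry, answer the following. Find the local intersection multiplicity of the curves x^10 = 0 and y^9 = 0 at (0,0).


The intersection multiplicity of V(x^a) and V(y^b) at the origin is:
I(O; V(x^10), V(y^9)) = dim_k(k[x,y]/(x^10, y^9))
A basis for k[x,y]/(x^10, y^9) is the set of monomials x^i * y^j
where 0 <= i < 10 and 0 <= j < 9.
The number of such monomials is 10 * 9 = 90

90


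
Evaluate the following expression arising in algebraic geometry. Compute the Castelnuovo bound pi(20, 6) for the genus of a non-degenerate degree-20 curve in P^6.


Castelnuovo's bound: write d - 1 = m(r-1) + epsilon with 0 <= epsilon < r-1.
d - 1 = 20 - 1 = 19
r - 1 = 6 - 1 = 5
19 = 3*5 + 4, so m = 3, epsilon = 4
pi(d, r) = m(m-1)(r-1)/2 + m*epsilon
= 3*2*5/2 + 3*4
= 30/2 + 12
= 15 + 12 = 27

27


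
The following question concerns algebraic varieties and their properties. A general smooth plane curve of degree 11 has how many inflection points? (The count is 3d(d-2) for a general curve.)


For a general smooth plane curve C of degree d, the inflection points are
the intersection of C with its Hessian curve, which has degree 3(d-2).
By Bezout, the total intersection number is d * 3(d-2) = 11 * 27 = 297.
For a general curve every flex is ordinary, so each contributes
multiplicity 1 to C·Hess(C), and the number of distinct inflection
points is 3d(d-2).
Inflection points = 3*11*(11-2) = 3*11*9 = 297

297


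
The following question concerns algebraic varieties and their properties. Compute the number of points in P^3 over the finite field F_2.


P^3(F_2) has (q^(n+1) - 1)/(q - 1) points.
= 2^3 + 2^2 + 2^1 + 2^0
= 8 + 4 + 2 + 1
= 15

15


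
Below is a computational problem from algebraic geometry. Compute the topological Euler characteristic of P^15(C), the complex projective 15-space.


The complex projective space P^15 has one cell in each even real dimension 0, 2, ..., 30.
The cohomology groups are H^{2k}(P^15) = Z for k = 0,...,15, and 0 otherwise.
Euler characteristic = sum of Betti numbers = 1 per even-dimensional cohomology group.
chi(P^15) = 15 + 1 = 16

16


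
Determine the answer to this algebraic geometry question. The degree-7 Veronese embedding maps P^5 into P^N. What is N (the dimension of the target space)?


The Veronese embedding v_d: P^n -> P^N maps each point to all
degree-d monomials in n+1 homogeneous coordinates.
N = C(n+d, d) - 1
N = C(5+7, 7) - 1
N = C(12, 7) - 1
C(12, 7) = 792
N = 792 - 1 = 791

791


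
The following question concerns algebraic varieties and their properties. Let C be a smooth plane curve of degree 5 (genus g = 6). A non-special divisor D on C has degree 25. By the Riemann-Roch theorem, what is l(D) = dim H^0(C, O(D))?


First, compute the genus of a smooth plane curve of degree 5:
g = (d-1)(d-2)/2 = (5-1)(5-2)/2 = 6
For a non-special divisor D (i.e., h^1(D) = 0), Riemann-Roch gives:
l(D) = deg(D) - g + 1
Since deg(D) = 25 >= 2g - 1 = 11, D is non-special.
l(D) = 25 - 6 + 1 = 20

20


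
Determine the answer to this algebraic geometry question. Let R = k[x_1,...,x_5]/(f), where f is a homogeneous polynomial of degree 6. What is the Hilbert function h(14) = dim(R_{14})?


For R = k[x_1,...,x_n]/(f) with f homogeneous of degree e:
The Hilbert series is (1 - t^e)/(1 - t)^n.
So h(d) = C(d+n-1, n-1) - C(d-e+n-1, n-1) for d >= e.
With n=5, e=6, d=14:
C(14+5-1, 5-1) = C(18, 4) = 3060
C(14-6+5-1, 5-1) = C(12, 4) = 495
h(14) = 3060 - 495 = 2565

2565


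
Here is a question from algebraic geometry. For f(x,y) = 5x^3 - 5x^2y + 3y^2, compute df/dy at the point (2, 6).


df/dy = (-5)*x^2 + 2*3*y^1
At (2,6): (-5)*2^2 + 2*3*6^1
= -20 + 36
= 16

16


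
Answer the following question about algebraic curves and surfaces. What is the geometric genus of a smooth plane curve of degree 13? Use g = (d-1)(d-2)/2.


Using the genus formula for smooth plane curves:
g = (d-1)(d-2)/2
g = (13-1)(13-2)/2
g = 12*11/2
g = 132/2 = 66

66


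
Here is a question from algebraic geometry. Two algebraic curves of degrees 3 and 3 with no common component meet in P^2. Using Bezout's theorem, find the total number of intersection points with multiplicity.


Bezout's theorem states the intersection count equals the product of degrees.
Intersection count = 3 * 3 = 9

9


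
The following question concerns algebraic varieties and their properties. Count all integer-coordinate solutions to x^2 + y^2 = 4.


Systematically check integer values of x where x^2 <= 4.
For each valid x, check if 4 - x^2 is a perfect square.
x=0: 4 - 0 = 4, sqrt = 2 (valid)
x=2: 4 - 4 = 0, sqrt = 0 (valid)
Total integer solutions found: 4

4


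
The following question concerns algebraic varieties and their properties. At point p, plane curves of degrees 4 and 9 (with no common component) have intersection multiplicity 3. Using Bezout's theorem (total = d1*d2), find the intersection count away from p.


By Bezout's theorem, the total intersection number is d1 * d2.
Total = 4 * 9 = 36
Intersection multiplicity at p = 3
Remaining intersections = 36 - 3 = 33

33


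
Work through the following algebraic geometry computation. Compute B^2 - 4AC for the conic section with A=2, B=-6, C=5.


The discriminant of a conic Ax^2 + Bxy + Cy^2 + ... = 0 is B^2 - 4AC.
B^2 = (-6)^2 = 36
4AC = 4*2*5 = 40
Discriminant = 36 - 40 = -4

-4


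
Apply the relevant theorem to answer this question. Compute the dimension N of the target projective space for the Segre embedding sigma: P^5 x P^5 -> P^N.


The Segre embedding maps P^m x P^n into P^N via
all products of coordinates from each factor.
N = (m+1)(n+1) - 1
N = (5+1)(5+1) - 1
N = 6*6 - 1
N = 36 - 1 = 35

35


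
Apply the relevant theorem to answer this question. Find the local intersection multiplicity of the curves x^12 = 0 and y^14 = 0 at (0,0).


The intersection multiplicity of V(x^a) and V(y^b) at the origin is:
I(O; V(x^12), V(y^14)) = dim_k(k[x,y]/(x^12, y^14))
A basis for k[x,y]/(x^12, y^14) is the set of monomials x^i * y^j
where 0 <= i < 12 and 0 <= j < 14.
The number of such monomials is 12 * 14 = 168

168


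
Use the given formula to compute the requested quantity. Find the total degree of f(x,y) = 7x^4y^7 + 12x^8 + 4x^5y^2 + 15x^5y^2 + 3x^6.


Examine each term for its total degree (sum of exponents).
  Term '7x^4y^7' has total degree 4+7 = 11.
  Term '12x^8' has total degree 8+0 = 8.
  Term '4x^5y^2' has total degree 5+2 = 7.
  Term '15x^5y^2' has total degree 5+2 = 7.
  Term '3x^6' has total degree 6+0 = 6.
The maximum total degree among all terms is 11.

11


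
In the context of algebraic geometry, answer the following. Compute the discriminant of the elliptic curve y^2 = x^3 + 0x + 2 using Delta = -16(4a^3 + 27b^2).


Compute each component:
4a^3 = 4*0^3 = 4*0 = 0
27b^2 = 27*2^2 = 27*4 = 108
4a^3 + 27b^2 = 0 + 108 = 108
Delta = -16*108 = -1728

-1728


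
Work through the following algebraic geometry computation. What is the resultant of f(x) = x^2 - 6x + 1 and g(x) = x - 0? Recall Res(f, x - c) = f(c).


For Res(f, x - c), we evaluate f at x = c.
f(0) = 0^2 - 6*0 + 1
= 0 + 0 + 1
= 0 + 1 = 1
Res(f, g) = 1

1


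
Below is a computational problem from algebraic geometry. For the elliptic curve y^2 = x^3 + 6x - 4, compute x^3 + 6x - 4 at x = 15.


Compute x^3 + 6x - 4 at x = 15:
x^3 = 15^3 = 3375
6*x = 6*15 = 90
Sum: 3375 + 90 - 4 = 3461

3461


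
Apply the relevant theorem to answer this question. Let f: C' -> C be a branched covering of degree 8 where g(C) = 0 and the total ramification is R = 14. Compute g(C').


Riemann-Hurwitz formula: 2g' - 2 = d(2g - 2) + R
Given: d = 8, g = 0, R = 14
2g' - 2 = 8*(2*0 - 2) + 14
2g' - 2 = 8*(-2) + 14
2g' - 2 = -16 + 14 = -2
2g' = 0
g' = 0

0


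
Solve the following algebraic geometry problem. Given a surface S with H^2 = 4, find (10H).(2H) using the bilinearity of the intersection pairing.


Using bilinearity of the intersection pairing on a surface S:
(aH).(bH) = ab * (H.H)
We have H^2 = 4.
D.E = (10H).(2H) = 10*2*4
= 20*4
= 80

80


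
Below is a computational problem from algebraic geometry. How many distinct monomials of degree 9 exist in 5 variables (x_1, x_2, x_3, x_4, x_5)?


The number of degree-9 monomials in 5 variables is C(d+n-1, n-1).
= C(9+5-1, 5-1) = C(13, 4)
= 715

715


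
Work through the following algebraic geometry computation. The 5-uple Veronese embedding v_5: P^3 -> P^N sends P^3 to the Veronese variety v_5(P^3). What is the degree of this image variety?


The Veronese variety v_5(P^3) has degree d^r.
d^r = 5^3 = 125

125


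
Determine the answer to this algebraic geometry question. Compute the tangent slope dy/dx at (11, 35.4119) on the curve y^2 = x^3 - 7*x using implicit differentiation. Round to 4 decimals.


Using implicit differentiation of y^2 = x^3 - 7*x:
2y * dy/dx = 3x^2 - 7
dy/dx = (3x^2 - 7)/(2y)
Numerator: 3*11^2 - 7 = 356
Denominator: 2*35.4119 = 70.8238
dy/dx = 356/70.8238 = 5.0266

5.0266


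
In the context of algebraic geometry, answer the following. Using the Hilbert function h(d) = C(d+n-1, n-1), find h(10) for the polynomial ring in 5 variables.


The Hilbert function for the polynomial ring in 5 variables is:
h(d) = C(d+n-1, n-1)
h(10) = C(10+5-1, 5-1) = C(14, 4)
= 14! / (4! * 10!)
= 1001

1001


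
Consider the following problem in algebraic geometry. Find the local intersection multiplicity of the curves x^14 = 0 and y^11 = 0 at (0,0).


The intersection multiplicity of V(x^a) and V(y^b) at the origin is:
I(O; V(x^14), V(y^11)) = dim_k(k[x,y]/(x^14, y^11))
A basis for k[x,y]/(x^14, y^11) is the set of monomials x^i * y^j
where 0 <= i < 14 and 0 <= j < 11.
The number of such monomials is 14 * 11 = 154

154


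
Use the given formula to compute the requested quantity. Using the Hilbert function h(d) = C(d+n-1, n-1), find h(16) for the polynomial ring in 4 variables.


The Hilbert function for the polynomial ring in 4 variables is:
h(d) = C(d+n-1, n-1)
h(16) = C(16+4-1, 4-1) = C(19, 3)
= 19! / (3! * 16!)
= 969

969


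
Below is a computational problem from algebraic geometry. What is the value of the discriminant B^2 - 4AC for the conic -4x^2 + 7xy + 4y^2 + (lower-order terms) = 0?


The discriminant of a conic Ax^2 + Bxy + Cy^2 + ... = 0 is B^2 - 4AC.
B^2 = 7^2 = 49
4AC = 4*(-4)*4 = -64
Discriminant = 49 + 64 = 113

113


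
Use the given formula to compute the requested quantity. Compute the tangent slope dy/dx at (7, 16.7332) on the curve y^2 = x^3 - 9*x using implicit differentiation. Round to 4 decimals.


Using implicit differentiation of y^2 = x^3 - 9*x:
2y * dy/dx = 3x^2 - 9
dy/dx = (3x^2 - 9)/(2y)
Numerator: 3*7^2 - 9 = 138
Denominator: 2*16.7332 = 33.4664
dy/dx = 138/33.4664 = 4.1235

4.1235


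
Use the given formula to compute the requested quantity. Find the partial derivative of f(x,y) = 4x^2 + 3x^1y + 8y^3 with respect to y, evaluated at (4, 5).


df/dy = 3*x^1 + 3*8*y^2
At (4,5): 3*4^1 + 3*8*5^2
= 12 + 600
= 612

612


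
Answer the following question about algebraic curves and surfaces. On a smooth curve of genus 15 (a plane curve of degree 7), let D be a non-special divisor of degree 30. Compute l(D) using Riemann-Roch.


First, compute the genus of a smooth plane curve of degree 7:
g = (d-1)(d-2)/2 = (7-1)(7-2)/2 = 15
For a non-special divisor D (i.e., h^1(D) = 0), Riemann-Roch gives:
l(D) = deg(D) - g + 1
Since deg(D) = 30 >= 2g - 1 = 29, D is non-special.
l(D) = 30 - 15 + 1 = 16

16


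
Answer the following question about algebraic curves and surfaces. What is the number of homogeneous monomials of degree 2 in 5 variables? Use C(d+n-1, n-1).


The number of degree-2 monomials in 5 variables is C(d+n-1, n-1).
= C(2+5-1, 5-1) = C(6, 4)
= 15

15


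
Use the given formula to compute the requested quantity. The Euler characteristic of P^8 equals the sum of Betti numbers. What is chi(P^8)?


The complex projective space P^8 has one cell in each even real dimension 0, 2, ..., 16.
The cohomology groups are H^{2k}(P^8) = Z for k = 0,...,8, and 0 otherwise.
Euler characteristic = sum of Betti numbers = 1 per even-dimensional cohomology group.
chi(P^8) = 8 + 1 = 9

9


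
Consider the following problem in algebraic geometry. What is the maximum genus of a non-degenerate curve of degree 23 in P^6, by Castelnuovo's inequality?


Castelnuovo's bound: write d - 1 = m(r-1) + epsilon with 0 <= epsilon < r-1.
d - 1 = 23 - 1 = 22
r - 1 = 6 - 1 = 5
22 = 4*5 + 2, so m = 4, epsilon = 2
pi(d, r) = m(m-1)(r-1)/2 + m*epsilon
= 4*3*5/2 + 4*2
= 60/2 + 8
= 30 + 8 = 38

38


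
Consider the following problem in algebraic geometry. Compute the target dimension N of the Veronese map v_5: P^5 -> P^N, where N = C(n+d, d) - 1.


The Veronese embedding v_d: P^n -> P^N maps each point to all
degree-d monomials in n+1 homogeneous coordinates.
N = C(n+d, d) - 1
N = C(5+5, 5) - 1
N = C(10, 5) - 1
C(10, 5) = 252
N = 252 - 1 = 251

251


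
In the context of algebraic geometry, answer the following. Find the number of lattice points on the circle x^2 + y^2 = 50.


Systematically check integer values of x where x^2 <= 50.
For each valid x, check if 50 - x^2 is a perfect square.
x=1: 50 - 1 = 49, sqrt = 7 (valid)
x=5: 50 - 25 = 25, sqrt = 5 (valid)
x=7: 50 - 49 = 1, sqrt = 1 (valid)
Total integer solutions found: 12

12


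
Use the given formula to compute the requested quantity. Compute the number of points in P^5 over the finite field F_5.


P^5(F_5) has (q^(n+1) - 1)/(q - 1) points.
= 5^5 + 5^4 + 5^3 + 5^2 + 5^1 + 5^0
= 3125 + 625 + 125 + 25 + 5 + 1
= 3906

3906


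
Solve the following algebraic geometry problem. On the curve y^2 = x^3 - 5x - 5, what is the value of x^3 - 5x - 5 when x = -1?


Compute x^3 - 5x - 5 at x = -1:
x^3 = (-1)^3 = -1
(-5)*x = (-5)*(-1) = 5
Sum: -1 + 5 - 5 = -1

-1


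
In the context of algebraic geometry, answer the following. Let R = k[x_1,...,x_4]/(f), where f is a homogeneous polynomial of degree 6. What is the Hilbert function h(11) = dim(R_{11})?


For R = k[x_1,...,x_n]/(f) with f homogeneous of degree e:
The Hilbert series is (1 - t^e)/(1 - t)^n.
So h(d) = C(d+n-1, n-1) - C(d-e+n-1, n-1) for d >= e.
With n=4, e=6, d=11:
C(11+4-1, 4-1) = C(14, 3) = 364
C(11-6+4-1, 4-1) = C(8, 3) = 56
h(11) = 364 - 56 = 308

308


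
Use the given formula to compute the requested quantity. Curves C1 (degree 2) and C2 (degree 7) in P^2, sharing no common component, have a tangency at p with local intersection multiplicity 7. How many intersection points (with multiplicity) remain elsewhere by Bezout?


By Bezout's theorem, the total intersection number is d1 * d2.
Total = 2 * 7 = 14
Intersection multiplicity at p = 7
Remaining intersections = 14 - 7 = 7

7


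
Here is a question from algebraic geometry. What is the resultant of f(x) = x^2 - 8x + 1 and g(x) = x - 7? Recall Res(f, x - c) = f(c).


For Res(f, x - c), we evaluate f at x = c.
f(7) = 7^2 - 8*7 + 1
= 49 - 56 + 1
= -7 + 1 = -6
Res(f, g) = -6

-6


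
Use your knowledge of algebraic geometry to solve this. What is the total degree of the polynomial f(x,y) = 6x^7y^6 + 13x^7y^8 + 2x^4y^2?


Examine each term for its total degree (sum of exponents).
  Term '6x^7y^6' has total degree 7+6 = 13.
  Term '13x^7y^8' has total degree 7+8 = 15.
  Term '2x^4y^2' has total degree 4+2 = 6.
The maximum total degree among all terms is 15.

15


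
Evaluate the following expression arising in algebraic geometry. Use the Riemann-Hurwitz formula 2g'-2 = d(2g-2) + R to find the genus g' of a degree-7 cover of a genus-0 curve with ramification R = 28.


Riemann-Hurwitz formula: 2g' - 2 = d(2g - 2) + R
Given: d = 7, g = 0, R = 28
2g' - 2 = 7*(2*0 - 2) + 28
2g' - 2 = 7*(-2) + 28
2g' - 2 = -14 + 28 = 14
2g' = 16
g' = 8

8


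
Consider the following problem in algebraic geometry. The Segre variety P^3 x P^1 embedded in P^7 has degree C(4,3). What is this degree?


The degree of the Segre variety P^3 x P^1 is C(m+n, m).
= C(4, 3)
= 4

4


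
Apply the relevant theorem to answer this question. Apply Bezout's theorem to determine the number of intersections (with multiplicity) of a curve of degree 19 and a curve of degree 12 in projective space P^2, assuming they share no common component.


Bezout's theorem states the intersection count equals the product of degrees.
Intersection count = 19 * 12 = 228

228


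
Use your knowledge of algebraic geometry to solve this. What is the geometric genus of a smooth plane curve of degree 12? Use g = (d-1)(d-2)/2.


Using the genus formula for smooth plane curves:
g = (d-1)(d-2)/2
g = (12-1)(12-2)/2
g = 11*10/2
g = 110/2 = 55

55


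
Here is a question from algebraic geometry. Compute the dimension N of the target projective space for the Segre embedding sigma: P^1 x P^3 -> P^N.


The Segre embedding maps P^m x P^n into P^N via
all products of coordinates from each factor.
N = (m+1)(n+1) - 1
N = (1+1)(3+1) - 1
N = 2*4 - 1
N = 8 - 1 = 7

7


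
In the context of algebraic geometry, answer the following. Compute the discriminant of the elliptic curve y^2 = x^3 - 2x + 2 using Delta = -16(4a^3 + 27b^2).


Compute each component:
4a^3 = 4*(-2)^3 = 4*(-8) = -32
27b^2 = 27*2^2 = 27*4 = 108
4a^3 + 27b^2 = -32 + 108 = 76
Delta = -16*76 = -1216

-1216


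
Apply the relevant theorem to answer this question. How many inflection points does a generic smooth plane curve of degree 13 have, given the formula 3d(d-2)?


For a general smooth plane curve C of degree d, the inflection points are
the intersection of C with its Hessian curve, which has degree 3(d-2).
By Bezout, the total intersection number is d * 3(d-2) = 13 * 33 = 429.
For a general curve every flex is ordinary, so each contributes
multiplicity 1 to C·Hess(C), and the number of distinct inflection
points is 3d(d-2).
Inflection points = 3*13*(13-2) = 3*13*11 = 429

429


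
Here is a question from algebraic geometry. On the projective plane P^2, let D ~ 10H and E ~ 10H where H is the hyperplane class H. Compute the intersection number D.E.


Using bilinearity of the intersection pairing on the projective plane P^2:
(aH).(bH) = ab * (H.H)
We have H^2 = 1 (Bezout).
D.E = (10H).(10H) = 10*10*1
= 100*1
= 100

100


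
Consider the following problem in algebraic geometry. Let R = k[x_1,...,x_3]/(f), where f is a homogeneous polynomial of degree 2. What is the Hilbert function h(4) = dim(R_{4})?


For R = k[x_1,...,x_n]/(f) with f homogeneous of degree e:
The Hilbert series is (1 - t^e)/(1 - t)^n.
So h(d) = C(d+n-1, n-1) - C(d-e+n-1, n-1) for d >= e.
With n=3, e=2, d=4:
C(4+3-1, 3-1) = C(6, 2) = 15
C(4-2+3-1, 3-1) = C(4, 2) = 6
h(4) = 15 - 6 = 9

9


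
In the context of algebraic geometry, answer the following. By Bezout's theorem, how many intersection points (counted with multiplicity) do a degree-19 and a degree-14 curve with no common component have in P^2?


Bezout's theorem states the intersection count equals the product of degrees.
Intersection count = 19 * 14 = 266

266


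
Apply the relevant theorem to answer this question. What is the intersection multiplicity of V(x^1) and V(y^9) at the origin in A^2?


The intersection multiplicity of V(x^a) and V(y^b) at the origin is:
I(O; V(x^1), V(y^9)) = dim_k(k[x,y]/(x^1, y^9))
A basis for k[x,y]/(x^1, y^9) is the set of monomials x^i * y^j
where 0 <= i < 1 and 0 <= j < 9.
The number of such monomials is 1 * 9 = 9

9


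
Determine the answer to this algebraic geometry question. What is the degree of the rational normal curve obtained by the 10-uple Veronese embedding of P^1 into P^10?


The rational normal curve in P^10 is the image of P^1 under the 10-uple Veronese.
A general hyperplane in P^10 pulls back to a degree-10 form on P^1, which has 10 zeros,
so the curve meets a general hyperplane in 10 points. Degree = 10.

10


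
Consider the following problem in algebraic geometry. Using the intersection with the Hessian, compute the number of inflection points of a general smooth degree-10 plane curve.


For a general smooth plane curve C of degree d, the inflection points are
the intersection of C with its Hessian curve, which has degree 3(d-2).
By Bezout, the total intersection number is d * 3(d-2) = 10 * 24 = 240.
For a general curve every flex is ordinary, so each contributes
multiplicity 1 to C·Hess(C), and the number of distinct inflection
points is 3d(d-2).
Inflection points = 3*10*(10-2) = 3*10*8 = 240

240


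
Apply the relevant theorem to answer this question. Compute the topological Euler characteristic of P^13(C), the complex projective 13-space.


The complex projective space P^13 has one cell in each even real dimension 0, 2, ..., 26.
The cohomology groups are H^{2k}(P^13) = Z for k = 0,...,13, and 0 otherwise.
Euler characteristic = sum of Betti numbers = 1 per even-dimensional cohomology group.
chi(P^13) = 13 + 1 = 14

14


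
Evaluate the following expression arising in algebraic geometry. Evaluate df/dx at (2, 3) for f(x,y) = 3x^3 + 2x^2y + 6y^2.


df/dx = 3*3*x^2 + 2*2*x^1*y
At (2,3): 3*3*2^2 + 2*2*2^1*3
= 36 + 24
= 60

60


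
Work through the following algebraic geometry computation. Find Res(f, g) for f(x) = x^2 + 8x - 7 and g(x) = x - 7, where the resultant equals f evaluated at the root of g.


For Res(f, x - c), we evaluate f at x = c.
f(7) = 7^2 + 8*7 - 7
= 49 + 56 - 7
= 105 - 7 = 98
Res(f, g) = 98

98


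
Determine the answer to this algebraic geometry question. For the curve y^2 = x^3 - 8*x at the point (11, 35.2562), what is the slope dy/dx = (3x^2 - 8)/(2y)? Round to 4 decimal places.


Using implicit differentiation of y^2 = x^3 - 8*x:
2y * dy/dx = 3x^2 - 8
dy/dx = (3x^2 - 8)/(2y)
Numerator: 3*11^2 - 8 = 355
Denominator: 2*35.2562 = 70.5124
dy/dx = 355/70.5124 = 5.0346

5.0346


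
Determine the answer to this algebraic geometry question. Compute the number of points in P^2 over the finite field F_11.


P^2(F_11) has (q^(n+1) - 1)/(q - 1) points.
= 11^2 + 11^1 + 11^0
= 121 + 11 + 1
= 133

133


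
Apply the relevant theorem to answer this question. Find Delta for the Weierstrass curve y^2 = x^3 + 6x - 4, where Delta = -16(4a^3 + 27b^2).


Compute each component:
4a^3 = 4*6^3 = 4*216 = 864
27b^2 = 27*(-4)^2 = 27*16 = 432
4a^3 + 27b^2 = 864 + 432 = 1296
Delta = -16*1296 = -20736

-20736


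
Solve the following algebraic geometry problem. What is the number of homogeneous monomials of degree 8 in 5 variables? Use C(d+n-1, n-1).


The number of degree-8 monomials in 5 variables is C(d+n-1, n-1).
= C(8+5-1, 5-1) = C(12, 4)
= 495

495


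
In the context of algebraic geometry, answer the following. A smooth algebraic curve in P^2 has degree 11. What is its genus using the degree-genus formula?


Using the genus formula for smooth plane curves:
g = (d-1)(d-2)/2
g = (11-1)(11-2)/2
g = 10*9/2
g = 90/2 = 45

45


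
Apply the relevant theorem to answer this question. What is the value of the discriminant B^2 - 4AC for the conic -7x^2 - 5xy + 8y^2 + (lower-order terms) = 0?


The discriminant of a conic Ax^2 + Bxy + Cy^2 + ... = 0 is B^2 - 4AC.
B^2 = (-5)^2 = 25
4AC = 4*(-7)*8 = -224
Discriminant = 25 + 224 = 249

249


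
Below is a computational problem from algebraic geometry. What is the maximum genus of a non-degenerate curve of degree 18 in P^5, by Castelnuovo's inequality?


Castelnuovo's bound: write d - 1 = m(r-1) + epsilon with 0 <= epsilon < r-1.
d - 1 = 18 - 1 = 17
r - 1 = 5 - 1 = 4
17 = 4*4 + 1, so m = 4, epsilon = 1
pi(d, r) = m(m-1)(r-1)/2 + m*epsilon
= 4*3*4/2 + 4*1
= 48/2 + 4
= 24 + 4 = 28

28


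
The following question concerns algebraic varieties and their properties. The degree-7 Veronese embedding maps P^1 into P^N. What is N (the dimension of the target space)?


The Veronese embedding v_d: P^n -> P^N maps each point to all
degree-d monomials in n+1 homogeneous coordinates.
N = C(n+d, d) - 1
N = C(1+7, 7) - 1
N = C(8, 7) - 1
C(8, 7) = 8
N = 8 - 1 = 7

7


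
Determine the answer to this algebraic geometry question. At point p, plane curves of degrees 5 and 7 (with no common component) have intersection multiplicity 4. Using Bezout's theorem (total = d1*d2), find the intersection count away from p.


By Bezout's theorem, the total intersection number is d1 * d2.
Total = 5 * 7 = 35
Intersection multiplicity at p = 4
Remaining intersections = 35 - 4 = 31

31


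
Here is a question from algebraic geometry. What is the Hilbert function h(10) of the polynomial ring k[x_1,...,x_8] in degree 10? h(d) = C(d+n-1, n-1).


The Hilbert function for the polynomial ring in 8 variables is:
h(d) = C(d+n-1, n-1)
h(10) = C(10+8-1, 8-1) = C(17, 7)
= 17! / (7! * 10!)
= 19448

19448


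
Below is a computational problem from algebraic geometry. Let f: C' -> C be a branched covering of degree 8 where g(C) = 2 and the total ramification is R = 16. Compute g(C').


Riemann-Hurwitz formula: 2g' - 2 = d(2g - 2) + R
Given: d = 8, g = 2, R = 16
2g' - 2 = 8*(2*2 - 2) + 16
2g' - 2 = 8*2 + 16
2g' - 2 = 16 + 16 = 32
2g' = 34
g' = 17

17
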